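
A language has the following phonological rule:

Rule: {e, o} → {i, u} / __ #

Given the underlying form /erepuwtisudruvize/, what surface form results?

erepuwtisudruvizi

Scanning /erepuwtisudruvize/: /e/ at position 1 is not in the conditioning environment; /e/ at position 3 is not in the conditioning environment; /e/ is a mid vowel in word-final position, so it raises to [i].
Result: [erepuwtisudruvizi].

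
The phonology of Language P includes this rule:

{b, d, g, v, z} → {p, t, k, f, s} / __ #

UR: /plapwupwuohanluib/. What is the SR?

/b/ is a voiced obstruent in word-final position, so it devoices to [p].
Surface form: [plapwupwuohanluip].

plapwupwuohanluip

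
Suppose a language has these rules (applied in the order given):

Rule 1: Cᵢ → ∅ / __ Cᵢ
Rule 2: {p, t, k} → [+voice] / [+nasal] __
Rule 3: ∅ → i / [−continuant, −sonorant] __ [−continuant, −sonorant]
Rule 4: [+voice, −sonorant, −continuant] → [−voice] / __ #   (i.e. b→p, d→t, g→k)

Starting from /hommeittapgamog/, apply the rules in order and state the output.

homeitapigamok

Rule 1 (degemination): /mm/ is a geminate; the first /m/ deletes. /tt/ is a geminate; the first /t/ deletes. /hommeittapgamog/ → homeitapgamog.
Rule 2 (post-nasal voicing): no segment meets the environment; /homeitapgamog/ is unchanged.
Rule 3 (stop-cluster i-epenthesis): /p/ and /g/ form a stop–stop cluster, so [i] is inserted between them. /homeitapgamog/ → homeitapigamog.
Rule 4 (final devoicing): /g/ is a voiced stop in word-final position, so it devoices to [k]. /homeitapigamog/ → homeitapigamok.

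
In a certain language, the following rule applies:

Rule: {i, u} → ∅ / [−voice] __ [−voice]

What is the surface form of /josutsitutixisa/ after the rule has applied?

/u/ is a high vowel flanked by voiceless consonants /s/ and /t/, so it deletes.
/i/ is a high vowel flanked by voiceless consonants /s/ and /t/, so it deletes.
/u/ is a high vowel flanked by voiceless consonants /t/ and /t/, so it deletes.
/i/ is a high vowel flanked by voiceless consonants /t/ and /x/, so it deletes.
/i/ is a high vowel flanked by voiceless consonants /x/ and /s/, so it deletes.
Surface form: [joststtxsa].

joststtxsa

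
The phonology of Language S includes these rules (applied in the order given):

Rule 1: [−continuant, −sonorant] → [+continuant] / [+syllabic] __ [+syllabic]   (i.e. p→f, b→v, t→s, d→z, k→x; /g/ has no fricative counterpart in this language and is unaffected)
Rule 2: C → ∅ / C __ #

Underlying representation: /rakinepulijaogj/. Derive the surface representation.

Rule 1 (intervocalic spirantization): /k/ is a stop between vowels /a/ and /i/, so it spirantizes to the fricative [x]. /p/ is a stop between vowels /e/ and /u/, so it spirantizes to the fricative [f]. /rakinepulijaogj/ → raxinefulijaogj.
Rule 2 (final cluster simplification): /j/ is the second consonant of a word-final cluster /gj/, so it deletes. /raxinefulijaogj/ → raxinefulijaog.

raxinefulijaog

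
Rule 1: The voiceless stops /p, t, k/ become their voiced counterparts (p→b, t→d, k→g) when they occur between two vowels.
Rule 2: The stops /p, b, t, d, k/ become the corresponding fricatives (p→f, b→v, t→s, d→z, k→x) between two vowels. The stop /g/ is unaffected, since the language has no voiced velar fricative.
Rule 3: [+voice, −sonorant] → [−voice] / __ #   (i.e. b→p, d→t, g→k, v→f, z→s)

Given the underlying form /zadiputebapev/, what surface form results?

zazivuzevavef

Rule 1 (intervocalic voicing): /p/ is a voiceless stop between vowels /i/ and /u/, so it voices to [b]. /t/ is a voiceless stop between vowels /u/ and /e/, so it voices to [d]. /p/ is a voiceless stop between vowels /a/ and /e/, so it voices to [b]. /zadiputebapev/ → zadibudebabev.
Rule 2 (intervocalic spirantization): /d/ is a stop between vowels /a/ and /i/, so it spirantizes to the fricative [z]. /b/ is a stop between vowels /i/ and /u/, so it spirantizes to the fricative [v]. /d/ is a stop between vowels /u/ and /e/, so it spirantizes to the fricative [z]. /b/ is a stop between vowels /e/ and /a/, so it spirantizes to the fricative [v]. /b/ is a stop between vowels /a/ and /e/, so it spirantizes to the fricative [v]. /zadibudebabev/ → zazivuzevavev.
Rule 3 (final devoicing): /v/ is a voiced obstruent in word-final position, so it devoices to [f]. /zazivuzevavev/ → zazivuzevavef.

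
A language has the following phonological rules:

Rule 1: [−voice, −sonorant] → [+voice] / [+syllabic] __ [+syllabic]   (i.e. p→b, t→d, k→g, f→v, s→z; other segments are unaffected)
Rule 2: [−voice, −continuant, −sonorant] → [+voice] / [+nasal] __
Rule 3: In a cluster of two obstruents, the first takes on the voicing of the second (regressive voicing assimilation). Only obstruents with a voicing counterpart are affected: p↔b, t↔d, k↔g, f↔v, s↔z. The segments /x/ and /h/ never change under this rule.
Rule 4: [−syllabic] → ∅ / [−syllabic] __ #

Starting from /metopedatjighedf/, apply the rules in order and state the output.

Rule 1 (intervocalic voicing): /t/ is a voiceless obstruent between vowels /e/ and /o/, so it voices to [d]. /p/ is a voiceless obstruent between vowels /o/ and /e/, so it voices to [b]. /metopedatjighedf/ → medobedatjighedf.
Rule 2 (post-nasal voicing): no segment meets the environment; /medobedatjighedf/ is unchanged.
Rule 3 (regressive voicing assimilation): /g/ precedes the voiceless obstruent /h/, so it devoices to [k] by assimilation. /d/ precedes the voiceless obstruent /f/, so it devoices to [t] by assimilation. /medobedatjighedf/ → medobedatjikhetf.
Rule 4 (final cluster simplification): /f/ is the second consonant of a word-final cluster /tf/, so it deletes. /medobedatjikhetf/ → medobedatjikhet.

medobedatjikhet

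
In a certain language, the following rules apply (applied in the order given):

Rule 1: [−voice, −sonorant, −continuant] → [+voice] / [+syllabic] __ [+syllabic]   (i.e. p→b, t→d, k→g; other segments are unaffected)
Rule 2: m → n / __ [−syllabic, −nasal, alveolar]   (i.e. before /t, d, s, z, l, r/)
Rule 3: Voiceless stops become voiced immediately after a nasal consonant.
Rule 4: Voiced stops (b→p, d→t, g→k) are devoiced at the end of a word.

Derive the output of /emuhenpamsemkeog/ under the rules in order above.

Rule 1 (intervocalic voicing): no segment meets the environment; /emuhenpamsemkeog/ is unchanged.
Rule 2 (nasal place assimilation): /m/ precedes the alveolar consonant /s/, so it assimilates in place to [n]. /emuhenpamsemkeog/ → emuhenpansemkeog.
Rule 3 (post-nasal voicing): /p/ is a voiceless stop immediately after the nasal /n/, so it voices to [b]. /k/ is a voiceless stop immediately after the nasal /m/, so it voices to [g]. /emuhenpansemkeog/ → emuhenbansemgeog.
Rule 4 (final devoicing): /g/ is a voiced stop in word-final position, so it devoices to [k]. /emuhenbansemgeog/ → emuhenbansemgeok.

emuhenbansemgeok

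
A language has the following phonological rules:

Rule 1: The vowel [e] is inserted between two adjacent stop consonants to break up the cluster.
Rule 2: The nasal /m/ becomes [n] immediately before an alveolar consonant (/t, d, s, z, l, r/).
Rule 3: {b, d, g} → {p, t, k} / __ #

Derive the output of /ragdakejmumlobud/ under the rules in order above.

ragedakejmunlobut

Rule 1 (stop-cluster e-epenthesis): /g/ and /d/ form a stop–stop cluster, so [e] is inserted between them. /ragdakejmumlobud/ → ragedakejmumlobud.
Rule 2 (nasal place assimilation): /m/ precedes the alveolar consonant /l/, so it assimilates in place to [n]. /ragedakejmumlobud/ → ragedakejmunlobud.
Rule 3 (final devoicing): /d/ is a voiced stop in word-final position, so it devoices to [t]. /ragedakejmunlobud/ → ragedakejmunlobut.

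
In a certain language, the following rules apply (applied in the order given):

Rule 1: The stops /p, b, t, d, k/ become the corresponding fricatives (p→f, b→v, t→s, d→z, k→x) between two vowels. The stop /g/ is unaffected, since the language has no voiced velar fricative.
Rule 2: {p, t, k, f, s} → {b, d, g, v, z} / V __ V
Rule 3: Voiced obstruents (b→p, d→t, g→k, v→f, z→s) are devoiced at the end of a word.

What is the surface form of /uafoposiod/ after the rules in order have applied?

Rule 1 (intervocalic spirantization): /p/ is a stop between vowels /o/ and /o/, so it spirantizes to the fricative [f]. /uafoposiod/ → uafofosiod.
Rule 2 (intervocalic voicing): /f/ is a voiceless obstruent between vowels /a/ and /o/, so it voices to [v]. /f/ is a voiceless obstruent between vowels /o/ and /o/, so it voices to [v]. /s/ is a voiceless obstruent between vowels /o/ and /i/, so it voices to [z]. /uafofosiod/ → uavovoziod.
Rule 3 (final devoicing): /d/ is a voiced obstruent in word-final position, so it devoices to [t]. /uavovoziod/ → uavovoziot.

uavovoziot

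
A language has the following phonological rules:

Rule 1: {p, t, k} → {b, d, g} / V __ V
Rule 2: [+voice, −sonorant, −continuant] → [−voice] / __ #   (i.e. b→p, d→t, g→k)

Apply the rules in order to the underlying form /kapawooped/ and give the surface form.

kabawoobet

Rule 1 (intervocalic voicing): /p/ is a voiceless stop between vowels /a/ and /a/, so it voices to [b]. /p/ is a voiceless stop between vowels /o/ and /e/, so it voices to [b]. /kapawooped/ → kabawoobed.
Rule 2 (final devoicing): /d/ is a voiced stop in word-final position, so it devoices to [t]. /kabawoobed/ → kabawoobet.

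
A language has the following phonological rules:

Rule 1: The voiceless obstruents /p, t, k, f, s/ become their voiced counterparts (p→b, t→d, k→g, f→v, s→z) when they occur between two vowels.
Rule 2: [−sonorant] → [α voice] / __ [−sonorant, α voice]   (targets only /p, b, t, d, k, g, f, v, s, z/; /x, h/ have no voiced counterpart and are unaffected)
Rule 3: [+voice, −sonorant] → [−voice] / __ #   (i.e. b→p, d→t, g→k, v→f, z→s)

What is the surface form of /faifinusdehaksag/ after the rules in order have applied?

Rule 1 (intervocalic voicing): /f/ is a voiceless obstruent between vowels /i/ and /i/, so it voices to [v]. /faifinusdehaksag/ → faivinusdehaksag.
Rule 2 (regressive voicing assimilation): /s/ precedes the voiced obstruent /d/, so it voices to [z] by assimilation. /faivinusdehaksag/ → faivinuzdehaksag.
Rule 3 (final devoicing): /g/ is a voiced obstruent in word-final position, so it devoices to [k]. /faivinuzdehaksag/ → faivinuzdehaksak.

faivinuzdehaksak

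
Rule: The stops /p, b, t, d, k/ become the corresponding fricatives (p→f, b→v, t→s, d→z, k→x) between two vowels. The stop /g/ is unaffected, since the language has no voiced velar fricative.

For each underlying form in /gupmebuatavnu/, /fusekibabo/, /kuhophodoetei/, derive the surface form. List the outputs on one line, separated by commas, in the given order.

/gupmebuatavnu/: /b/ is a stop between vowels /e/ and /u/, so it spirantizes to the fricative [v]. /t/ is a stop between vowels /a/ and /a/, so it spirantizes to the fricative [s]. → [gupmevuasavnu].
/fusekibabo/: /k/ is a stop between vowels /e/ and /i/, so it spirantizes to the fricative [x]. /b/ is a stop between vowels /i/ and /a/, so it spirantizes to the fricative [v]. /b/ is a stop between vowels /a/ and /o/, so it spirantizes to the fricative [v]. → [fusexivavo].
/kuhophodoetei/: /d/ is a stop between vowels /o/ and /o/, so it spirantizes to the fricative [z]. /t/ is a stop between vowels /e/ and /e/, so it spirantizes to the fricative [s]. → [kuhophozoesei].

gupmevuasavnu, fusexivavo, kuhophozoesei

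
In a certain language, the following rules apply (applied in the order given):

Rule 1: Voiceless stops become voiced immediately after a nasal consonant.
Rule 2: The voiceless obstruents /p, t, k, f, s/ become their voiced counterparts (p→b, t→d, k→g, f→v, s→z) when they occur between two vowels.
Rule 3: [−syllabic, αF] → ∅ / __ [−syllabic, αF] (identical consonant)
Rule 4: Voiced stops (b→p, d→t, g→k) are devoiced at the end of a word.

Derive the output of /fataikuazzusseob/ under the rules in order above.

Rule 1 (post-nasal voicing): no segment meets the environment; /fataikuazzusseob/ is unchanged.
Rule 2 (intervocalic voicing): /t/ is a voiceless obstruent between vowels /a/ and /a/, so it voices to [d]. /k/ is a voiceless obstruent between vowels /i/ and /u/, so it voices to [g]. /fataikuazzusseob/ → fadaiguazzusseob.
Rule 3 (degemination): /zz/ is a geminate; the first /z/ deletes. /ss/ is a geminate; the first /s/ deletes. /fadaiguazzusseob/ → fadaiguazuseob.
Rule 4 (final devoicing): /b/ is a voiced stop in word-final position, so it devoices to [p]. /fadaiguazuseob/ → fadaiguazuseop.

fadaiguazuseop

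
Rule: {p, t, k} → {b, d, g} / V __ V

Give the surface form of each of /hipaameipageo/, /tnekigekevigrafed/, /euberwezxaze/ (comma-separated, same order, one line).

hibaameibageo, tnegigegevigrafed, euberwezxaze

/hipaameipageo/: /p/ is a voiceless stop between vowels /i/ and /a/, so it voices to [b]. /p/ is a voiceless stop between vowels /i/ and /a/, so it voices to [b]. → [hibaameibageo].
/tnekigekevigrafed/: /k/ is a voiceless stop between vowels /e/ and /i/, so it voices to [g]. /k/ is a voiceless stop between vowels /e/ and /e/, so it voices to [g]. → [tnegigegevigrafed].
/euberwezxaze/: the rule's environment is not met; surfaces unchanged as [euberwezxaze].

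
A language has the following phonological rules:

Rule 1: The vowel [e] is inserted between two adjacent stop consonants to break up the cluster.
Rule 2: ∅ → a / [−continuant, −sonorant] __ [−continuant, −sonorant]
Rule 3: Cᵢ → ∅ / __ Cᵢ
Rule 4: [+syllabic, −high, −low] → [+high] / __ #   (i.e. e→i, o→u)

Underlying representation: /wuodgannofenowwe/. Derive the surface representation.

Rule 1 (stop-cluster e-epenthesis): /d/ and /g/ form a stop–stop cluster, so [e] is inserted between them. /wuodgannofenowwe/ → wuodegannofenowwe.
Rule 2 (stop-cluster a-epenthesis): no segment meets the environment; /wuodegannofenowwe/ is unchanged.
Rule 3 (degemination): /nn/ is a geminate; the first /n/ deletes. /ww/ is a geminate; the first /w/ deletes. /wuodegannofenowwe/ → wuodeganofenowe.
Rule 4 (final vowel raising): /e/ is a mid vowel in word-final position, so it raises to [i]. /wuodeganofenowe/ → wuodeganofenowi.

wuodeganofenowi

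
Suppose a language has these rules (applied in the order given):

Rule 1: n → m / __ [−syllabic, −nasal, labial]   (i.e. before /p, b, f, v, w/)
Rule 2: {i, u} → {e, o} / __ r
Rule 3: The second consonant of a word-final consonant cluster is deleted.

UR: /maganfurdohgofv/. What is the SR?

magamfordohgof

Rule 1 (nasal place assimilation): /n/ precedes the labial consonant /f/, so it assimilates in place to [m]. /maganfurdohgofv/ → magamfurdohgofv.
Rule 2 (pre-rhotic lowering): /u/ is a high vowel immediately before /r/, so it lowers to [o]. /magamfurdohgofv/ → magamfordohgofv.
Rule 3 (final cluster simplification): /v/ is the second consonant of a word-final cluster /fv/, so it deletes. /magamfordohgofv/ → magamfordohgof.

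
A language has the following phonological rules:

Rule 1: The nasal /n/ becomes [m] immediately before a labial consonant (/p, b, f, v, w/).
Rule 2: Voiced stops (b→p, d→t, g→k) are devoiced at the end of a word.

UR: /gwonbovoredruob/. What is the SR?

gwombovoredruop

Rule 1 (nasal place assimilation): /n/ precedes the labial consonant /b/, so it assimilates in place to [m]. /gwonbovoredruob/ → gwombovoredruob.
Rule 2 (final devoicing): /b/ is a voiced stop in word-final position, so it devoices to [p]. /gwombovoredruob/ → gwombovoredruop.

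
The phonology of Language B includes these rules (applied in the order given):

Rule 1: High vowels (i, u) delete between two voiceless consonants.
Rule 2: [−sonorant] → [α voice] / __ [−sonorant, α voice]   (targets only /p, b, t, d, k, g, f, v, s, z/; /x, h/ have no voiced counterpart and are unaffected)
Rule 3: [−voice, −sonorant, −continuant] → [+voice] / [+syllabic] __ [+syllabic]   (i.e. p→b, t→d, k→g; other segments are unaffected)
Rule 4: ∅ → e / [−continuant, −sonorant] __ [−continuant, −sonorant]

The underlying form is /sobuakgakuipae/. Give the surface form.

sobuagegaguibae

Rule 1 (high vowel syncope): no segment meets the environment; /sobuakgakuipae/ is unchanged.
Rule 2 (regressive voicing assimilation): /k/ precedes the voiced obstruent /g/, so it voices to [g] by assimilation. /sobuakgakuipae/ → sobuaggakuipae.
Rule 3 (intervocalic voicing): /k/ is a voiceless stop between vowels /a/ and /u/, so it voices to [g]. /p/ is a voiceless stop between vowels /i/ and /a/, so it voices to [b]. /sobuaggakuipae/ → sobuaggaguibae.
Rule 4 (stop-cluster e-epenthesis): /g/ and /g/ form a stop–stop cluster, so [e] is inserted between them. /sobuaggaguibae/ → sobuagegaguibae.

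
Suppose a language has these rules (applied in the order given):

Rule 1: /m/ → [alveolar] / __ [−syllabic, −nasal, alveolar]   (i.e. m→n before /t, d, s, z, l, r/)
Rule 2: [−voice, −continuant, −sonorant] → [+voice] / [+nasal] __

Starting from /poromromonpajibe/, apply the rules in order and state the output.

Rule 1 (nasal place assimilation): /m/ precedes the alveolar consonant /r/, so it assimilates in place to [n]. /poromromonpajibe/ → poronromonpajibe.
Rule 2 (post-nasal voicing): /p/ is a voiceless stop immediately after the nasal /n/, so it voices to [b]. /poronromonpajibe/ → poronromonbajibe.

poronromonbajibe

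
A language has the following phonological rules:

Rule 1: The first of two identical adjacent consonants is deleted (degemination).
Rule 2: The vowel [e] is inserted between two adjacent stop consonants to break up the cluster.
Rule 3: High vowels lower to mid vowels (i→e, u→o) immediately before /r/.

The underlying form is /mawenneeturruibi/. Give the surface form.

Rule 1 (degemination): /nn/ is a geminate; the first /n/ deletes. /rr/ is a geminate; the first /r/ deletes. /mawenneeturruibi/ → maweneeturuibi.
Rule 2 (stop-cluster e-epenthesis): no segment meets the environment; /maweneeturuibi/ is unchanged.
Rule 3 (pre-rhotic lowering): /u/ is a high vowel immediately before /r/, so it lowers to [o]. /maweneeturuibi/ → maweneetoruibi.

maweneetoruibi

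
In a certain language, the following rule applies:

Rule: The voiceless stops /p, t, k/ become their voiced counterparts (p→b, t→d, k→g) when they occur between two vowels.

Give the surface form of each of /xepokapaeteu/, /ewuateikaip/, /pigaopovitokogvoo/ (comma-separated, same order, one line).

/xepokapaeteu/: /p/ is a voiceless stop between vowels /e/ and /o/, so it voices to [b]. /k/ is a voiceless stop between vowels /o/ and /a/, so it voices to [g]. /p/ is a voiceless stop between vowels /a/ and /a/, so it voices to [b]. /t/ is a voiceless stop between vowels /e/ and /e/, so it voices to [d]. → [xebogabaedeu].
/ewuateikaip/: /t/ is a voiceless stop between vowels /a/ and /e/, so it voices to [d]. /k/ is a voiceless stop between vowels /i/ and /a/, so it voices to [g]. → [ewuadeigaip].
/pigaopovitokogvoo/: /p/ is a voiceless stop between vowels /o/ and /o/, so it voices to [b]. /t/ is a voiceless stop between vowels /i/ and /o/, so it voices to [d]. /k/ is a voiceless stop between vowels /o/ and /o/, so it voices to [g]. → [pigaobovidogogvoo].

xebogabaedeu, ewuadeigaip, pigaobovidogogvoo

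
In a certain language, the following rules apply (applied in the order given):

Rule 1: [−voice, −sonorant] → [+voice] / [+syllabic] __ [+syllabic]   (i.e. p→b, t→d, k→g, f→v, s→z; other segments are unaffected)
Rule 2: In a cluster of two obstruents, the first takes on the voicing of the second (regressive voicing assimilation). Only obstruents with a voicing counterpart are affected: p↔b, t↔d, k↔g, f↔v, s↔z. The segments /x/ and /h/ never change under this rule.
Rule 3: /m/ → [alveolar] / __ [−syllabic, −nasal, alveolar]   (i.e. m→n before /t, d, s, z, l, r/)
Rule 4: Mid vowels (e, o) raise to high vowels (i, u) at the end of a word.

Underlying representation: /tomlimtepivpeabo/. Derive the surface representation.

Rule 1 (intervocalic voicing): /p/ is a voiceless obstruent between vowels /e/ and /i/, so it voices to [b]. /tomlimtepivpeabo/ → tomlimtebivpeabo.
Rule 2 (regressive voicing assimilation): /v/ precedes the voiceless obstruent /p/, so it devoices to [f] by assimilation. /tomlimtebivpeabo/ → tomlimtebifpeabo.
Rule 3 (nasal place assimilation): /m/ precedes the alveolar consonant /l/, so it assimilates in place to [n]. /m/ precedes the alveolar consonant /t/, so it assimilates in place to [n]. /tomlimtebifpeabo/ → tonlintebifpeabo.
Rule 4 (final vowel raising): /o/ is a mid vowel in word-final position, so it raises to [u]. /tonlintebifpeabo/ → tonlintebifpeabu.

tonlintebifpeabu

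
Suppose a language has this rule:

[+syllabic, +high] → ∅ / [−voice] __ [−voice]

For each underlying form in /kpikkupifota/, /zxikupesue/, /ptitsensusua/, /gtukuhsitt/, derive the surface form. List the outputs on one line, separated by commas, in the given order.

/kpikkupifota/: /i/ is a high vowel flanked by voiceless consonants /p/ and /k/, so it deletes. /u/ is a high vowel flanked by voiceless consonants /k/ and /p/, so it deletes. /i/ is a high vowel flanked by voiceless consonants /p/ and /f/, so it deletes. → [kpkkpfota].
/zxikupesue/: /i/ is a high vowel flanked by voiceless consonants /x/ and /k/, so it deletes. /u/ is a high vowel flanked by voiceless consonants /k/ and /p/, so it deletes. → [zxkpesue].
/ptitsensusua/: /i/ is a high vowel flanked by voiceless consonants /t/ and /t/, so it deletes. /u/ is a high vowel flanked by voiceless consonants /s/ and /s/, so it deletes. → [pttsenssua].
/gtukuhsitt/: /u/ is a high vowel flanked by voiceless consonants /t/ and /k/, so it deletes. /u/ is a high vowel flanked by voiceless consonants /k/ and /h/, so it deletes. /i/ is a high vowel flanked by voiceless consonants /s/ and /t/, so it deletes. → [gtkhstt].

kpkkpfota, zxkpesue, pttsenssua, gtkhstt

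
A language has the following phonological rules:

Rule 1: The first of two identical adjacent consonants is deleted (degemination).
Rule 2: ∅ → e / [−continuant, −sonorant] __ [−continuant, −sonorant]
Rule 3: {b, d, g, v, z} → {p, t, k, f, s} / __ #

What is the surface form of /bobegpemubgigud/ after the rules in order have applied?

Rule 1 (degemination): no segment meets the environment; /bobegpemubgigud/ is unchanged.
Rule 2 (stop-cluster e-epenthesis): /g/ and /p/ form a stop–stop cluster, so [e] is inserted between them. /b/ and /g/ form a stop–stop cluster, so [e] is inserted between them. /bobegpemubgigud/ → bobegepemubegigud.
Rule 3 (final devoicing): /d/ is a voiced obstruent in word-final position, so it devoices to [t]. /bobegepemubegigud/ → bobegepemubegigut.

bobegepemubegigut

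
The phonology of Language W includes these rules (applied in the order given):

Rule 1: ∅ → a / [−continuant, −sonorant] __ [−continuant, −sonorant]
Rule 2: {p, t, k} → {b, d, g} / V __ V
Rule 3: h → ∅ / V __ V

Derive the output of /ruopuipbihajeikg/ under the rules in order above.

Rule 1 (stop-cluster a-epenthesis): /p/ and /b/ form a stop–stop cluster, so [a] is inserted between them. /k/ and /g/ form a stop–stop cluster, so [a] is inserted between them. /ruopuipbihajeikg/ → ruopuipabihajeikag.
Rule 2 (intervocalic voicing): /p/ is a voiceless stop between vowels /o/ and /u/, so it voices to [b]. /p/ is a voiceless stop between vowels /i/ and /a/, so it voices to [b]. /k/ is a voiceless stop between vowels /i/ and /a/, so it voices to [g]. /ruopuipabihajeikag/ → ruobuibabihajeigag.
Rule 3 (intervocalic h-deletion): /h/ occurs between vowels /i/ and /a/, so it deletes. /ruobuibabihajeigag/ → ruobuibabiajeigag.

ruobuibabiajeigag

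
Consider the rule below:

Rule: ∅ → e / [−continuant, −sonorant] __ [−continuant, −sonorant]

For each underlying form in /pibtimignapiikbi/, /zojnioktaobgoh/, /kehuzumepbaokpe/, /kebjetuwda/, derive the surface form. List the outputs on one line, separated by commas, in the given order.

/pibtimignapiikbi/: /b/ and /t/ form a stop–stop cluster, so [e] is inserted between them. /k/ and /b/ form a stop–stop cluster, so [e] is inserted between them. → [pibetimignapiikebi].
/zojnioktaobgoh/: /k/ and /t/ form a stop–stop cluster, so [e] is inserted between them. /b/ and /g/ form a stop–stop cluster, so [e] is inserted between them. → [zojnioketaobegoh].
/kehuzumepbaokpe/: /p/ and /b/ form a stop–stop cluster, so [e] is inserted between them. /k/ and /p/ form a stop–stop cluster, so [e] is inserted between them. → [kehuzumepebaokepe].
/kebjetuwda/: the rule's environment is not met; surfaces unchanged as [kebjetuwda].

pibetimignapiikebi, zojnioketaobegoh, kehuzumepebaokepe, kebjetuwda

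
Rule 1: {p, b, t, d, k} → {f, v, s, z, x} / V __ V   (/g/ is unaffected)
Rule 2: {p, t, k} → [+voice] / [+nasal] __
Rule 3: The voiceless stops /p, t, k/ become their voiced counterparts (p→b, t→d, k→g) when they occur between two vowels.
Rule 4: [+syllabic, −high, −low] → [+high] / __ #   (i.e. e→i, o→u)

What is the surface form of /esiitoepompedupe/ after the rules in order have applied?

Rule 1 (intervocalic spirantization): /t/ is a stop between vowels /i/ and /o/, so it spirantizes to the fricative [s]. /p/ is a stop between vowels /e/ and /o/, so it spirantizes to the fricative [f]. /d/ is a stop between vowels /e/ and /u/, so it spirantizes to the fricative [z]. /p/ is a stop between vowels /u/ and /e/, so it spirantizes to the fricative [f]. /esiitoepompedupe/ → esiisoefompezufe.
Rule 2 (post-nasal voicing): /p/ is a voiceless stop immediately after the nasal /m/, so it voices to [b]. /esiisoefompezufe/ → esiisoefombezufe.
Rule 3 (intervocalic voicing): no segment meets the environment; /esiisoefombezufe/ is unchanged.
Rule 4 (final vowel raising): /e/ is a mid vowel in word-final position, so it raises to [i]. /esiisoefombezufe/ → esiisoefombezufi.

esiisoefombezufi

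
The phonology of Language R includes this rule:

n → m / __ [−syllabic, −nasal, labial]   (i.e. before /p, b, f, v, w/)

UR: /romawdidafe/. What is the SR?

romawdidafe

No segment of /romawdidafe/ meets the structural description of the rule, so the form surfaces unchanged.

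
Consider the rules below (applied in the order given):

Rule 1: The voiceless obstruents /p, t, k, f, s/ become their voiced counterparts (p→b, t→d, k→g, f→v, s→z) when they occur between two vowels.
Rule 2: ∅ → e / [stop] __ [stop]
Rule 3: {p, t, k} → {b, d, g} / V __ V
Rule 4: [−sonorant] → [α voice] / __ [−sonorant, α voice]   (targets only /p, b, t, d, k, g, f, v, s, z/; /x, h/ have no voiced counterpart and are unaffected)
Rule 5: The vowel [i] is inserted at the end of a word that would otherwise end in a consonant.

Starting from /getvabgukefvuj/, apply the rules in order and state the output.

gedvabegugevvuji

Rule 1 (intervocalic voicing): /k/ is a voiceless obstruent between vowels /u/ and /e/, so it voices to [g]. /getvabgukefvuj/ → getvabgugefvuj.
Rule 2 (stop-cluster e-epenthesis): /b/ and /g/ form a stop–stop cluster, so [e] is inserted between them. /getvabgugefvuj/ → getvabegugefvuj.
Rule 3 (intervocalic voicing): no segment meets the environment; /getvabegugefvuj/ is unchanged.
Rule 4 (regressive voicing assimilation): /t/ precedes the voiced obstruent /v/, so it voices to [d] by assimilation. /f/ precedes the voiced obstruent /v/, so it voices to [v] by assimilation. /getvabegugefvuj/ → gedvabegugevvuj.
Rule 5 (final i-epenthesis): the form ends in the consonant /j/, so [i] is inserted word-finally. /gedvabegugevvuj/ → gedvabegugevvuji.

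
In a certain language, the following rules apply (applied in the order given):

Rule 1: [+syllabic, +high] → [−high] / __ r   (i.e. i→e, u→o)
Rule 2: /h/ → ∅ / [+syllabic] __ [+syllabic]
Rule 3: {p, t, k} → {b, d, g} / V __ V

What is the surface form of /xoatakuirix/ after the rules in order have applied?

xoadaguerix

Rule 1 (pre-rhotic lowering): /i/ is a high vowel immediately before /r/, so it lowers to [e]. /xoatakuirix/ → xoatakuerix.
Rule 2 (intervocalic h-deletion): no segment meets the environment; /xoatakuerix/ is unchanged.
Rule 3 (intervocalic voicing): /t/ is a voiceless stop between vowels /a/ and /a/, so it voices to [d]. /k/ is a voiceless stop between vowels /a/ and /u/, so it voices to [g]. /xoatakuerix/ → xoadaguerix.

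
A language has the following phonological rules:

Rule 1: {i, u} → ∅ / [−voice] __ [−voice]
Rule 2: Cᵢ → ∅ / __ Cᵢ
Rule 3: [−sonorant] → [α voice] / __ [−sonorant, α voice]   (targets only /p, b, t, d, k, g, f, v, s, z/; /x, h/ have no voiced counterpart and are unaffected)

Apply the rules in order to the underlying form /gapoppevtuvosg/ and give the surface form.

gapopeftuvozg

Rule 1 (high vowel syncope): no segment meets the environment; /gapoppevtuvosg/ is unchanged.
Rule 2 (degemination): /pp/ is a geminate; the first /p/ deletes. /gapoppevtuvosg/ → gapopevtuvosg.
Rule 3 (regressive voicing assimilation): /v/ precedes the voiceless obstruent /t/, so it devoices to [f] by assimilation. /s/ precedes the voiced obstruent /g/, so it voices to [z] by assimilation. /gapopevtuvosg/ → gapopeftuvozg.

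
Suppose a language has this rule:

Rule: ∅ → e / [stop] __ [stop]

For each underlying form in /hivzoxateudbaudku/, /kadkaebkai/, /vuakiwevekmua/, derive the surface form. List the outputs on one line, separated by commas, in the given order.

/hivzoxateudbaudku/: /d/ and /b/ form a stop–stop cluster, so [e] is inserted between them. /d/ and /k/ form a stop–stop cluster, so [e] is inserted between them. → [hivzoxateudebaudeku].
/kadkaebkai/: /d/ and /k/ form a stop–stop cluster, so [e] is inserted between them. /b/ and /k/ form a stop–stop cluster, so [e] is inserted between them. → [kadekaebekai].
/vuakiwevekmua/: the rule's environment is not met; surfaces unchanged as [vuakiwevekmua].

hivzoxateudebaudeku, kadekaebekai, vuakiwevekmua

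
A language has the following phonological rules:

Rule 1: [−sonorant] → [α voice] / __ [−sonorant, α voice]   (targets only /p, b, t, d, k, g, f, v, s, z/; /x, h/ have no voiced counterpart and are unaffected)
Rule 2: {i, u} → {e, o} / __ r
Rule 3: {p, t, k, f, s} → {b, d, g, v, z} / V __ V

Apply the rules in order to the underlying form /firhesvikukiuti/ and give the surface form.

ferhezvigugiudi

Rule 1 (regressive voicing assimilation): /s/ precedes the voiced obstruent /v/, so it voices to [z] by assimilation. /firhesvikukiuti/ → firhezvikukiuti.
Rule 2 (pre-rhotic lowering): /i/ is a high vowel immediately before /r/, so it lowers to [e]. /firhezvikukiuti/ → ferhezvikukiuti.
Rule 3 (intervocalic voicing): /k/ is a voiceless obstruent between vowels /i/ and /u/, so it voices to [g]. /k/ is a voiceless obstruent between vowels /u/ and /i/, so it voices to [g]. /t/ is a voiceless obstruent between vowels /u/ and /i/, so it voices to [d]. /ferhezvikukiuti/ → ferhezvigugiudi.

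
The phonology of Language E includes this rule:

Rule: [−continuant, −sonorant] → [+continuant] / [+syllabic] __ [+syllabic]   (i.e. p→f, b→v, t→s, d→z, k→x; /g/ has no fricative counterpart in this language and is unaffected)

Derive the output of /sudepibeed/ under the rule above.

/d/ is a stop between vowels /u/ and /e/, so it spirantizes to the fricative [z].
/p/ is a stop between vowels /e/ and /i/, so it spirantizes to the fricative [f].
/b/ is a stop between vowels /i/ and /e/, so it spirantizes to the fricative [v].
The other instance of /d/ does not occur in the required environment and remains unchanged.
Surface form: [suzefiveed].

suzefiveed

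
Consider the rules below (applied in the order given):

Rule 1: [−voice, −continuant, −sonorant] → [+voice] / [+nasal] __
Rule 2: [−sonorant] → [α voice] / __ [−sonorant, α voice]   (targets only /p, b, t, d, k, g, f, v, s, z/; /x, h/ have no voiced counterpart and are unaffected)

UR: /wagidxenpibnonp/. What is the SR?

Rule 1 (post-nasal voicing): /p/ is a voiceless stop immediately after the nasal /n/, so it voices to [b]. /p/ is a voiceless stop immediately after the nasal /n/, so it voices to [b]. /wagidxenpibnonp/ → wagidxenbibnonb.
Rule 2 (regressive voicing assimilation): /d/ precedes the voiceless obstruent /x/, so it devoices to [t] by assimilation. /wagidxenbibnonb/ → wagitxenbibnonb.

wagitxenbibnonb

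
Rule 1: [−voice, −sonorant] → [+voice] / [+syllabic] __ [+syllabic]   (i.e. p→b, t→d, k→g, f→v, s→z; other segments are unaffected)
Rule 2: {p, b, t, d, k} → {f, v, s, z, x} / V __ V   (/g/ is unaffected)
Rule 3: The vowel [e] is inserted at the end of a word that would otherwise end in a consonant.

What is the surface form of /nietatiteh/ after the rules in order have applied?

Rule 1 (intervocalic voicing): /t/ is a voiceless obstruent between vowels /e/ and /a/, so it voices to [d]. /t/ is a voiceless obstruent between vowels /a/ and /i/, so it voices to [d]. /t/ is a voiceless obstruent between vowels /i/ and /e/, so it voices to [d]. /nietatiteh/ → niedadideh.
Rule 2 (intervocalic spirantization): /d/ is a stop between vowels /e/ and /a/, so it spirantizes to the fricative [z]. /d/ is a stop between vowels /a/ and /i/, so it spirantizes to the fricative [z]. /d/ is a stop between vowels /i/ and /e/, so it spirantizes to the fricative [z]. /niedadideh/ → niezazizeh.
Rule 3 (final e-epenthesis): the form ends in the consonant /h/, so [e] is inserted word-finally. /niezazizeh/ → niezazizehe.

niezazizehe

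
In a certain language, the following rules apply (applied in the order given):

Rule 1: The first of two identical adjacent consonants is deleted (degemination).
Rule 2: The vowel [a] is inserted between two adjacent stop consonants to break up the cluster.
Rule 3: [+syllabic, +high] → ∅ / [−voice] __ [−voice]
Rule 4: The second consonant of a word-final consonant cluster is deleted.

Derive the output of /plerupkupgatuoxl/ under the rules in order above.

plerupakpagatuox

Rule 1 (degemination): no segment meets the environment; /plerupkupgatuoxl/ is unchanged.
Rule 2 (stop-cluster a-epenthesis): /p/ and /k/ form a stop–stop cluster, so [a] is inserted between them. /p/ and /g/ form a stop–stop cluster, so [a] is inserted between them. /plerupkupgatuoxl/ → plerupakupagatuoxl.
Rule 3 (high vowel syncope): /u/ is a high vowel flanked by voiceless consonants /k/ and /p/, so it deletes. /plerupakupagatuoxl/ → plerupakpagatuoxl.
Rule 4 (final cluster simplification): /l/ is the second consonant of a word-final cluster /xl/, so it deletes. /plerupakpagatuoxl/ → plerupakpagatuox.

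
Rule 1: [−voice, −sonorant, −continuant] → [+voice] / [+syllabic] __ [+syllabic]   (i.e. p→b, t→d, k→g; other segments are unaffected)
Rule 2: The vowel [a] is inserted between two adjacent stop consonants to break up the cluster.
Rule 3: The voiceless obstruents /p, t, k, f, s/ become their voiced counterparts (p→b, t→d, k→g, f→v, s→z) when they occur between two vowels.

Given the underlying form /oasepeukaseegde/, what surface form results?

oazebeugazeegade

Rule 1 (intervocalic voicing): /p/ is a voiceless stop between vowels /e/ and /e/, so it voices to [b]. /k/ is a voiceless stop between vowels /u/ and /a/, so it voices to [g]. /oasepeukaseegde/ → oasebeugaseegde.
Rule 2 (stop-cluster a-epenthesis): /g/ and /d/ form a stop–stop cluster, so [a] is inserted between them. /oasebeugaseegde/ → oasebeugaseegade.
Rule 3 (intervocalic voicing): /s/ is a voiceless obstruent between vowels /a/ and /e/, so it voices to [z]. /s/ is a voiceless obstruent between vowels /a/ and /e/, so it voices to [z]. /oasebeugaseegade/ → oazebeugazeegade.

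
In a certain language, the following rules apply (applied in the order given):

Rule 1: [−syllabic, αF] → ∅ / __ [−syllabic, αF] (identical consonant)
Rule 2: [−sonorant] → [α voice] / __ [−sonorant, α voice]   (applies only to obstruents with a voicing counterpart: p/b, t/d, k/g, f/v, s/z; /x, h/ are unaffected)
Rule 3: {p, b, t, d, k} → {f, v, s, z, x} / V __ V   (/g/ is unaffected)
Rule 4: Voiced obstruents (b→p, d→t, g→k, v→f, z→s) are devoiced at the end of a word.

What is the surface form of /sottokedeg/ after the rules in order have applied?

sosoxezek

Rule 1 (degemination): /tt/ is a geminate; the first /t/ deletes. /sottokedeg/ → sotokedeg.
Rule 2 (regressive voicing assimilation): no segment meets the environment; /sotokedeg/ is unchanged.
Rule 3 (intervocalic spirantization): /t/ is a stop between vowels /o/ and /o/, so it spirantizes to the fricative [s]. /k/ is a stop between vowels /o/ and /e/, so it spirantizes to the fricative [x]. /d/ is a stop between vowels /e/ and /e/, so it spirantizes to the fricative [z]. /sotokedeg/ → sosoxezeg.
Rule 4 (final devoicing): /g/ is a voiced obstruent in word-final position, so it devoices to [k]. /sosoxezeg/ → sosoxezek.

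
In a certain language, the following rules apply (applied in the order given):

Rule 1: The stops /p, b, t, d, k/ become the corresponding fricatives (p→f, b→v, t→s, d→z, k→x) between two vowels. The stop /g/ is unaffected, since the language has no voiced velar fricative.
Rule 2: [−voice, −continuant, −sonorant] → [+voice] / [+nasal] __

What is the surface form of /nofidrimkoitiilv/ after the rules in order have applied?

Rule 1 (intervocalic spirantization): /t/ is a stop between vowels /i/ and /i/, so it spirantizes to the fricative [s]. /nofidrimkoitiilv/ → nofidrimkoisiilv.
Rule 2 (post-nasal voicing): /k/ is a voiceless stop immediately after the nasal /m/, so it voices to [g]. /nofidrimkoisiilv/ → nofidrimgoisiilv.

nofidrimgoisiilv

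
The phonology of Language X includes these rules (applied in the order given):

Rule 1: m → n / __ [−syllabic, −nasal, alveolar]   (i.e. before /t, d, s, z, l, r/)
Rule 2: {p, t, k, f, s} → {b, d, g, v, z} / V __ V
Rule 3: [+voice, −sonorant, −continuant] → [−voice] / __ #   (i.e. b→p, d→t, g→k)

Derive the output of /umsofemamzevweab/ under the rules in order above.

Rule 1 (nasal place assimilation): /m/ precedes the alveolar consonant /s/, so it assimilates in place to [n]. /m/ precedes the alveolar consonant /z/, so it assimilates in place to [n]. /umsofemamzevweab/ → unsofemanzevweab.
Rule 2 (intervocalic voicing): /f/ is a voiceless obstruent between vowels /o/ and /e/, so it voices to [v]. /unsofemanzevweab/ → unsovemanzevweab.
Rule 3 (final devoicing): /b/ is a voiced stop in word-final position, so it devoices to [p]. /unsovemanzevweab/ → unsovemanzevweap.

unsovemanzevweap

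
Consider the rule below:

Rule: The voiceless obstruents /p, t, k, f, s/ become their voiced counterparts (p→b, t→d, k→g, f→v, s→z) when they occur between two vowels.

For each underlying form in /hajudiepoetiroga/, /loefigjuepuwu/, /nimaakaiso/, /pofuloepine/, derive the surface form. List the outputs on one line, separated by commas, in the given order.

hajudieboediroga, loevigjuebuwu, nimaagaizo, povuloebine

/hajudiepoetiroga/: /p/ is a voiceless obstruent between vowels /e/ and /o/, so it voices to [b]. /t/ is a voiceless obstruent between vowels /e/ and /i/, so it voices to [d]. → [hajudieboediroga].
/loefigjuepuwu/: /f/ is a voiceless obstruent between vowels /e/ and /i/, so it voices to [v]. /p/ is a voiceless obstruent between vowels /e/ and /u/, so it voices to [b]. → [loevigjuebuwu].
/nimaakaiso/: /k/ is a voiceless obstruent between vowels /a/ and /a/, so it voices to [g]. /s/ is a voiceless obstruent between vowels /i/ and /o/, so it voices to [z]. → [nimaagaizo].
/pofuloepine/: /f/ is a voiceless obstruent between vowels /o/ and /u/, so it voices to [v]. /p/ is a voiceless obstruent between vowels /e/ and /i/, so it voices to [b]. → [povuloebine].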